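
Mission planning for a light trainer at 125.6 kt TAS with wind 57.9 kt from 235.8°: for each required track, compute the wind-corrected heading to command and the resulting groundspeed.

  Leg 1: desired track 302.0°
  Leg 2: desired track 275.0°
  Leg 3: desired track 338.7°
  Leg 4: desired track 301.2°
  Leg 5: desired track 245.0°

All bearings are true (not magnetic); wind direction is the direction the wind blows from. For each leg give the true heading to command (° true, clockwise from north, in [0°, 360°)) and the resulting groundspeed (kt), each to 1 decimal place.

Leg 1: desired track 302.0°; wind correction -24.9° → command heading 277.1°, groundspeed 90.5 kt
Leg 2: desired track 275.0°; wind correction -16.9° → command heading 258.1°, groundspeed 75.3 kt
Leg 3: desired track 338.7°; wind correction -26.7° → command heading 312.0°, groundspeed 125.1 kt
Leg 4: desired track 301.2°; wind correction -24.8° → command heading 276.4°, groundspeed 89.9 kt
Leg 5: desired track 245.0°; wind correction -4.2° → command heading 240.8°, groundspeed 68.1 kt

Leg 1: heading=277.1°, groundspeed=90.5 kt
Leg 2: heading=258.1°, groundspeed=75.3 kt
Leg 3: heading=312.0°, groundspeed=125.1 kt
Leg 4: heading=276.4°, groundspeed=89.9 kt
Leg 5: heading=240.8°, groundspeed=68.1 kt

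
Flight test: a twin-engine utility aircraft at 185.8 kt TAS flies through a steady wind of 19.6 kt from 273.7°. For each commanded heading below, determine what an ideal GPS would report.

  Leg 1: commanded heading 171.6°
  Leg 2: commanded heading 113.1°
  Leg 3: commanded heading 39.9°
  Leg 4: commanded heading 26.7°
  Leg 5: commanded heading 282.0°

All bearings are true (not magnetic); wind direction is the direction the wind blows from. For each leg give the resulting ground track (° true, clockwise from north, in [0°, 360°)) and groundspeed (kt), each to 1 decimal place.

Leg 1: track=165.8°, groundspeed=190.9 kt
Leg 2: track=111.3°, groundspeed=204.4 kt
Leg 3: track=44.5°, groundspeed=198.0 kt
Leg 4: track=32.0°, groundspeed=194.3 kt
Leg 5: track=283.0°, groundspeed=166.4 kt

Leg 1: heading 171.6°; drift -5.8° → track 165.8°, groundspeed 190.9 kt
Leg 2: heading 113.1°; drift -1.8° → track 111.3°, groundspeed 204.4 kt
Leg 3: heading 39.9°; drift +4.6° → track 44.5°, groundspeed 198.0 kt
Leg 4: heading 26.7°; drift +5.3° → track 32.0°, groundspeed 194.3 kt
Leg 5: heading 282.0°; drift +1.0° → track 283.0°, groundspeed 166.4 kt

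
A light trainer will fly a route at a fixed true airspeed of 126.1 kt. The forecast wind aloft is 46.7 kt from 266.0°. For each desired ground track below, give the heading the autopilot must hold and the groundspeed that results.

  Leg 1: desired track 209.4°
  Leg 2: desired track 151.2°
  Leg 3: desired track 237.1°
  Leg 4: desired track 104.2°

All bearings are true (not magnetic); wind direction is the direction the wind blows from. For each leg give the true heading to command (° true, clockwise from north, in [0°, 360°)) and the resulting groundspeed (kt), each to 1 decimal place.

Leg 1: desired track 209.4°; wind correction +18.0° → command heading 227.4°, groundspeed 94.2 kt
Leg 2: desired track 151.2°; wind correction +19.6° → command heading 170.8°, groundspeed 138.3 kt
Leg 3: desired track 237.1°; wind correction +10.3° → command heading 247.4°, groundspeed 83.2 kt
Leg 4: desired track 104.2°; wind correction +6.6° → command heading 110.8°, groundspeed 169.6 kt

Leg 1: heading=227.4°, groundspeed=94.2 kt
Leg 2: heading=170.8°, groundspeed=138.3 kt
Leg 3: heading=247.4°, groundspeed=83.2 kt
Leg 4: heading=110.8°, groundspeed=169.6 kt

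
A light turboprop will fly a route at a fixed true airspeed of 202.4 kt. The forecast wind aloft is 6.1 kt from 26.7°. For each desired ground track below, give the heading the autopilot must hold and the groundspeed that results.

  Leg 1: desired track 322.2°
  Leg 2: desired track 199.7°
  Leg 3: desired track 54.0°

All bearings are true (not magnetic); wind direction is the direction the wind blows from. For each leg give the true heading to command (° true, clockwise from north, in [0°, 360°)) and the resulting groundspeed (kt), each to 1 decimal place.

Leg 1: desired track 322.2°; wind correction +1.6° → command heading 323.8°, groundspeed 199.7 kt
Leg 2: desired track 199.7°; wind correction -0.2° → command heading 199.5°, groundspeed 208.5 kt
Leg 3: desired track 54.0°; wind correction -0.8° → command heading 53.2°, groundspeed 197.0 kt

Leg 1: heading=323.8°, groundspeed=199.7 kt
Leg 2: heading=199.5°, groundspeed=208.5 kt
Leg 3: heading=53.2°, groundspeed=197.0 kt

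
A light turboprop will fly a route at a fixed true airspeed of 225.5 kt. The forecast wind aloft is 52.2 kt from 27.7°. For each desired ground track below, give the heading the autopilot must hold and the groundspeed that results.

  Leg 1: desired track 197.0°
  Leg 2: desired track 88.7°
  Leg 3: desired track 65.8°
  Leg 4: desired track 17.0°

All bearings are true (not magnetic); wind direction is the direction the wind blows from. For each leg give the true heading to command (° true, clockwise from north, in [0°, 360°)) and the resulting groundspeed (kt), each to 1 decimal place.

Leg 1: heading=194.5°, groundspeed=276.6 kt
Leg 2: heading=77.0°, groundspeed=195.5 kt
Leg 3: heading=57.6°, groundspeed=182.1 kt
Leg 4: heading=19.5°, groundspeed=174.0 kt

Leg 1: desired track 197.0°; wind correction -2.5° → command heading 194.5°, groundspeed 276.6 kt
Leg 2: desired track 88.7°; wind correction -11.7° → command heading 77.0°, groundspeed 195.5 kt
Leg 3: desired track 65.8°; wind correction -8.2° → command heading 57.6°, groundspeed 182.1 kt
Leg 4: desired track 17.0°; wind correction +2.5° → command heading 19.5°, groundspeed 174.0 kt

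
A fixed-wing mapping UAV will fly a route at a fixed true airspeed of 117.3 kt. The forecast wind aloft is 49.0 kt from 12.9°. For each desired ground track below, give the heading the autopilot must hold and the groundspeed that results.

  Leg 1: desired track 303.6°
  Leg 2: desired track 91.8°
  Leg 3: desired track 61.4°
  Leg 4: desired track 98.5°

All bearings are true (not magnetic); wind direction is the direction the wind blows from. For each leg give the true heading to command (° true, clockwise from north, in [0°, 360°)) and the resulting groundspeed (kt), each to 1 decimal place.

Leg 1: heading=326.6°, groundspeed=90.7 kt
Leg 2: heading=67.6°, groundspeed=97.6 kt
Leg 3: heading=43.2°, groundspeed=78.9 kt
Leg 4: heading=73.9°, groundspeed=102.9 kt

Leg 1: desired track 303.6°; wind correction +23.0° → command heading 326.6°, groundspeed 90.7 kt
Leg 2: desired track 91.8°; wind correction -24.2° → command heading 67.6°, groundspeed 97.6 kt
Leg 3: desired track 61.4°; wind correction -18.2° → command heading 43.2°, groundspeed 78.9 kt
Leg 4: desired track 98.5°; wind correction -24.6° → command heading 73.9°, groundspeed 102.9 kt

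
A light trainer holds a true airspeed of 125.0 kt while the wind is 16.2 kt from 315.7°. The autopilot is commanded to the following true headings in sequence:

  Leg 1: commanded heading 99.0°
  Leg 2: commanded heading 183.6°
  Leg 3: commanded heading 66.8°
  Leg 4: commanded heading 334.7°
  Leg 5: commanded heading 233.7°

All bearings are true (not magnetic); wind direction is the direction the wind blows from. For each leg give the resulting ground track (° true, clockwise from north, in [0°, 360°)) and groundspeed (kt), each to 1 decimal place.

Leg 1: track=103.0°, groundspeed=138.3 kt
Leg 2: track=178.5°, groundspeed=136.4 kt
Leg 3: track=73.4°, groundspeed=131.7 kt
Leg 4: track=337.5°, groundspeed=109.8 kt
Leg 5: track=226.3°, groundspeed=123.8 kt

Leg 1: heading 99.0°; drift +4.0° → track 103.0°, groundspeed 138.3 kt
Leg 2: heading 183.6°; drift -5.1° → track 178.5°, groundspeed 136.4 kt
Leg 3: heading 66.8°; drift +6.6° → track 73.4°, groundspeed 131.7 kt
Leg 4: heading 334.7°; drift +2.8° → track 337.5°, groundspeed 109.8 kt
Leg 5: heading 233.7°; drift -7.4° → track 226.3°, groundspeed 123.8 kt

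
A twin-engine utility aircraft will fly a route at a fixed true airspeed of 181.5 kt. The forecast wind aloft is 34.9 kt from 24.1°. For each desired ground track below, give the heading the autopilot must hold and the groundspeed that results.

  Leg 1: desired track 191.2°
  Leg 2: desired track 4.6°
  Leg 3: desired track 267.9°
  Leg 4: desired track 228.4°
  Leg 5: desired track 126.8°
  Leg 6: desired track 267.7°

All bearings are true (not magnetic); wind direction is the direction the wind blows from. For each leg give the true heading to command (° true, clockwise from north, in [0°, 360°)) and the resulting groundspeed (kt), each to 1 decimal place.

Leg 1: heading=188.7°, groundspeed=215.4 kt
Leg 2: heading=8.3°, groundspeed=148.2 kt
Leg 3: heading=277.8°, groundspeed=194.2 kt
Leg 4: heading=232.9°, groundspeed=212.7 kt
Leg 5: heading=116.0°, groundspeed=186.0 kt
Leg 6: heading=277.6°, groundspeed=194.3 kt

Leg 1: desired track 191.2°; wind correction -2.5° → command heading 188.7°, groundspeed 215.4 kt
Leg 2: desired track 4.6°; wind correction +3.7° → command heading 8.3°, groundspeed 148.2 kt
Leg 3: desired track 267.9°; wind correction +9.9° → command heading 277.8°, groundspeed 194.2 kt
Leg 4: desired track 228.4°; wind correction +4.5° → command heading 232.9°, groundspeed 212.7 kt
Leg 5: desired track 126.8°; wind correction -10.8° → command heading 116.0°, groundspeed 186.0 kt
Leg 6: desired track 267.7°; wind correction +9.9° → command heading 277.6°, groundspeed 194.3 kt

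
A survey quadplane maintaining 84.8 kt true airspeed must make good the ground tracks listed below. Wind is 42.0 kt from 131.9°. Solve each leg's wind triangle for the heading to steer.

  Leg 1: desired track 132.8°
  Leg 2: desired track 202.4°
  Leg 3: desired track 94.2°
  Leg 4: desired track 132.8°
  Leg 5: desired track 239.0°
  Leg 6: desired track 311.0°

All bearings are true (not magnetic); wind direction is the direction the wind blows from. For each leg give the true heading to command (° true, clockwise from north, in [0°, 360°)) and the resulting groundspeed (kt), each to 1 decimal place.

Leg 1: desired track 132.8°; wind correction -0.4° → command heading 132.4°, groundspeed 42.8 kt
Leg 2: desired track 202.4°; wind correction -27.8° → command heading 174.6°, groundspeed 61.0 kt
Leg 3: desired track 94.2°; wind correction +17.6° → command heading 111.8°, groundspeed 47.6 kt
Leg 4: desired track 132.8°; wind correction -0.4° → command heading 132.4°, groundspeed 42.8 kt
Leg 5: desired track 239.0°; wind correction -28.3° → command heading 210.7°, groundspeed 87.0 kt
Leg 6: desired track 311.0°; wind correction -0.4° → command heading 310.6°, groundspeed 126.8 kt

Leg 1: heading=132.4°, groundspeed=42.8 kt
Leg 2: heading=174.6°, groundspeed=61.0 kt
Leg 3: heading=111.8°, groundspeed=47.6 kt
Leg 4: heading=132.4°, groundspeed=42.8 kt
Leg 5: heading=210.7°, groundspeed=87.0 kt
Leg 6: heading=310.6°, groundspeed=126.8 kt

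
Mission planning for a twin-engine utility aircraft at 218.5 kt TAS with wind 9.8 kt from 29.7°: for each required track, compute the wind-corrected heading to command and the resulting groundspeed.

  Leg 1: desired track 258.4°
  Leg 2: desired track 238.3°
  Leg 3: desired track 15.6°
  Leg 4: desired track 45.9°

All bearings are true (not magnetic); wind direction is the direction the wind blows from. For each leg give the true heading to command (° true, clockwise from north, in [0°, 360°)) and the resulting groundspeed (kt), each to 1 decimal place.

Leg 1: desired track 258.4°; wind correction +1.9° → command heading 260.3°, groundspeed 224.8 kt
Leg 2: desired track 238.3°; wind correction +1.2° → command heading 239.5°, groundspeed 227.1 kt
Leg 3: desired track 15.6°; wind correction +0.6° → command heading 16.2°, groundspeed 209.0 kt
Leg 4: desired track 45.9°; wind correction -0.7° → command heading 45.2°, groundspeed 209.1 kt

Leg 1: heading=260.3°, groundspeed=224.8 kt
Leg 2: heading=239.5°, groundspeed=227.1 kt
Leg 3: heading=16.2°, groundspeed=209.0 kt
Leg 4: heading=45.2°, groundspeed=209.1 kt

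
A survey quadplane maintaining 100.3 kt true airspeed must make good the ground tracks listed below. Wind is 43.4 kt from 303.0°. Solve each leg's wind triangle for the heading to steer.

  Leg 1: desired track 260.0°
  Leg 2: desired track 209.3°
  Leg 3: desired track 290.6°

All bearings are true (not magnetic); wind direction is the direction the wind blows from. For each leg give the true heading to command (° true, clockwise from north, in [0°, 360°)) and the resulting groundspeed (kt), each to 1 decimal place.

Leg 1: heading=277.2°, groundspeed=64.1 kt
Leg 2: heading=234.9°, groundspeed=93.3 kt
Leg 3: heading=295.9°, groundspeed=57.5 kt

Leg 1: desired track 260.0°; wind correction +17.2° → command heading 277.2°, groundspeed 64.1 kt
Leg 2: desired track 209.3°; wind correction +25.6° → command heading 234.9°, groundspeed 93.3 kt
Leg 3: desired track 290.6°; wind correction +5.3° → command heading 295.9°, groundspeed 57.5 kt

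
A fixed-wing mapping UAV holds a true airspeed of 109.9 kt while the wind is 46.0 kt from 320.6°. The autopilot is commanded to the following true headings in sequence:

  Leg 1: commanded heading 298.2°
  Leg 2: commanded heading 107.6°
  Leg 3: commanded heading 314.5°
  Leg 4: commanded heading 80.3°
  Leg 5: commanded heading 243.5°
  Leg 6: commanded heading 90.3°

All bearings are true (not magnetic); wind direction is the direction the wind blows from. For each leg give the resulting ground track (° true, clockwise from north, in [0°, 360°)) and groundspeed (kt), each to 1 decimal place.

Leg 1: track=283.6°, groundspeed=69.6 kt
Leg 2: track=117.2°, groundspeed=150.6 kt
Leg 3: track=310.1°, groundspeed=64.3 kt
Leg 4: track=97.1°, groundspeed=138.6 kt
Leg 5: track=219.3°, groundspeed=109.3 kt
Leg 6: track=104.6°, groundspeed=143.7 kt

Leg 1: heading 298.2°; drift -14.6° → track 283.6°, groundspeed 69.6 kt
Leg 2: heading 107.6°; drift +9.6° → track 117.2°, groundspeed 150.6 kt
Leg 3: heading 314.5°; drift -4.4° → track 310.1°, groundspeed 64.3 kt
Leg 4: heading 80.3°; drift +16.8° → track 97.1°, groundspeed 138.6 kt
Leg 5: heading 243.5°; drift -24.2° → track 219.3°, groundspeed 109.3 kt
Leg 6: heading 90.3°; drift +14.3° → track 104.6°, groundspeed 143.7 kt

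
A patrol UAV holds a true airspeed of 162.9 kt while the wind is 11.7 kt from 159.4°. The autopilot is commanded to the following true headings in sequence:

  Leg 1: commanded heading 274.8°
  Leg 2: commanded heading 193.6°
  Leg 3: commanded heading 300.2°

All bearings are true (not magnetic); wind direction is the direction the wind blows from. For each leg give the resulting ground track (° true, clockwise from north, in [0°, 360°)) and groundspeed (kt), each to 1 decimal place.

Leg 1: track=278.4°, groundspeed=168.3 kt
Leg 2: track=196.1°, groundspeed=153.4 kt
Leg 3: track=302.7°, groundspeed=172.1 kt

Leg 1: heading 274.8°; drift +3.6° → track 278.4°, groundspeed 168.3 kt
Leg 2: heading 193.6°; drift +2.5° → track 196.1°, groundspeed 153.4 kt
Leg 3: heading 300.2°; drift +2.5° → track 302.7°, groundspeed 172.1 kt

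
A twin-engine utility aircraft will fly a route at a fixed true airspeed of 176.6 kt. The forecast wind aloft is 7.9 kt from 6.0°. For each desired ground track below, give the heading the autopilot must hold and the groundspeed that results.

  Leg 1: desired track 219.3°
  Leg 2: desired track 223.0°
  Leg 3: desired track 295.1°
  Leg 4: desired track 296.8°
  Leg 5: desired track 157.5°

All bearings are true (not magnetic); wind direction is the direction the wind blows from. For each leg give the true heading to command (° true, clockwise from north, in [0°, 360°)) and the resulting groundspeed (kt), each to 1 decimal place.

Leg 1: desired track 219.3°; wind correction +1.4° → command heading 220.7°, groundspeed 183.1 kt
Leg 2: desired track 223.0°; wind correction +1.5° → command heading 224.5°, groundspeed 182.8 kt
Leg 3: desired track 295.1°; wind correction +2.4° → command heading 297.5°, groundspeed 173.9 kt
Leg 4: desired track 296.8°; wind correction +2.4° → command heading 299.2°, groundspeed 173.6 kt
Leg 5: desired track 157.5°; wind correction -1.2° → command heading 156.3°, groundspeed 183.5 kt

Leg 1: heading=220.7°, groundspeed=183.1 kt
Leg 2: heading=224.5°, groundspeed=182.8 kt
Leg 3: heading=297.5°, groundspeed=173.9 kt
Leg 4: heading=299.2°, groundspeed=173.6 kt
Leg 5: heading=156.3°, groundspeed=183.5 kt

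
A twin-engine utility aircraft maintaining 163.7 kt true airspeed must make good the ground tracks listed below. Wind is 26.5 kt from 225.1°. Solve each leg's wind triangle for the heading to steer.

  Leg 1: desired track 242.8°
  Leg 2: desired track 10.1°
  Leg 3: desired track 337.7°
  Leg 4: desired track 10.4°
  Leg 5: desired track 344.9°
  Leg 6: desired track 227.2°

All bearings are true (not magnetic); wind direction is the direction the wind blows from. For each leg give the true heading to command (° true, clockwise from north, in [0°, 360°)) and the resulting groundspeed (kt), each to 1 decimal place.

Leg 1: desired track 242.8°; wind correction -2.8° → command heading 240.0°, groundspeed 138.3 kt
Leg 2: desired track 10.1°; wind correction -5.3° → command heading 4.8°, groundspeed 184.7 kt
Leg 3: desired track 337.7°; wind correction -8.6° → command heading 329.1°, groundspeed 172.0 kt
Leg 4: desired track 10.4°; wind correction -5.3° → command heading 5.1°, groundspeed 184.8 kt
Leg 5: desired track 344.9°; wind correction -8.1° → command heading 336.8°, groundspeed 175.2 kt
Leg 6: desired track 227.2°; wind correction -0.3° → command heading 226.9°, groundspeed 137.2 kt

Leg 1: heading=240.0°, groundspeed=138.3 kt
Leg 2: heading=4.8°, groundspeed=184.7 kt
Leg 3: heading=329.1°, groundspeed=172.0 kt
Leg 4: heading=5.1°, groundspeed=184.8 kt
Leg 5: heading=336.8°, groundspeed=175.2 kt
Leg 6: heading=226.9°, groundspeed=137.2 kt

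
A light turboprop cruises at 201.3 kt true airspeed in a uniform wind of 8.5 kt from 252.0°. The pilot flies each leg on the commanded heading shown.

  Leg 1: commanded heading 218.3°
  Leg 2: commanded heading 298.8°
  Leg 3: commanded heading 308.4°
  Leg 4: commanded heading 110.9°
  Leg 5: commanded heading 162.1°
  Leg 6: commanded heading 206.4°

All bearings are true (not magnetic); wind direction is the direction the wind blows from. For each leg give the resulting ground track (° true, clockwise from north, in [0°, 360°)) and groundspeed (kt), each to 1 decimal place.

Leg 1: track=216.9°, groundspeed=194.3 kt
Leg 2: track=300.6°, groundspeed=195.6 kt
Leg 3: track=310.5°, groundspeed=196.7 kt
Leg 4: track=109.4°, groundspeed=208.0 kt
Leg 5: track=159.7°, groundspeed=201.5 kt
Leg 6: track=204.6°, groundspeed=195.4 kt

Leg 1: heading 218.3°; drift -1.4° → track 216.9°, groundspeed 194.3 kt
Leg 2: heading 298.8°; drift +1.8° → track 300.6°, groundspeed 195.6 kt
Leg 3: heading 308.4°; drift +2.1° → track 310.5°, groundspeed 196.7 kt
Leg 4: heading 110.9°; drift -1.5° → track 109.4°, groundspeed 208.0 kt
Leg 5: heading 162.1°; drift -2.4° → track 159.7°, groundspeed 201.5 kt
Leg 6: heading 206.4°; drift -1.8° → track 204.6°, groundspeed 195.4 kt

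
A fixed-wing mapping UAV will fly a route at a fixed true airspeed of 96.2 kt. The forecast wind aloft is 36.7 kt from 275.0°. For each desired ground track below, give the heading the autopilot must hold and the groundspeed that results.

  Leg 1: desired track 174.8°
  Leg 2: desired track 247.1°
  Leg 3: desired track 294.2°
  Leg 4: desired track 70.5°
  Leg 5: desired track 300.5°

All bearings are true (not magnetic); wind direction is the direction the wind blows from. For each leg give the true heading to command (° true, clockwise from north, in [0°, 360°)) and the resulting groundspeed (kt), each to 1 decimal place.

Leg 1: heading=196.9°, groundspeed=95.7 kt
Leg 2: heading=257.4°, groundspeed=62.2 kt
Leg 3: heading=287.0°, groundspeed=60.8 kt
Leg 4: heading=61.4°, groundspeed=128.4 kt
Leg 5: heading=291.0°, groundspeed=61.8 kt

Leg 1: desired track 174.8°; wind correction +22.1° → command heading 196.9°, groundspeed 95.7 kt
Leg 2: desired track 247.1°; wind correction +10.3° → command heading 257.4°, groundspeed 62.2 kt
Leg 3: desired track 294.2°; wind correction -7.2° → command heading 287.0°, groundspeed 60.8 kt
Leg 4: desired track 70.5°; wind correction -9.1° → command heading 61.4°, groundspeed 128.4 kt
Leg 5: desired track 300.5°; wind correction -9.5° → command heading 291.0°, groundspeed 61.8 kt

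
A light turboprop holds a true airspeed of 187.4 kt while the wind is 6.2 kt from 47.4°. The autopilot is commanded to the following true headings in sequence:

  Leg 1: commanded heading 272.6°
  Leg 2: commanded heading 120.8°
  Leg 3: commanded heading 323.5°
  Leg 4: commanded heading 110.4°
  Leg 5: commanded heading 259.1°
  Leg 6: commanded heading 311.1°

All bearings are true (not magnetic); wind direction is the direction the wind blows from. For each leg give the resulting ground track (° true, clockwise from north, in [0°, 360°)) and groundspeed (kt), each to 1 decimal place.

Leg 1: heading 272.6°; drift -1.3° → track 271.3°, groundspeed 191.8 kt
Leg 2: heading 120.8°; drift +1.8° → track 122.6°, groundspeed 185.7 kt
Leg 3: heading 323.5°; drift -1.9° → track 321.6°, groundspeed 186.8 kt
Leg 4: heading 110.4°; drift +1.7° → track 112.1°, groundspeed 184.7 kt
Leg 5: heading 259.1°; drift -1.0° → track 258.1°, groundspeed 192.7 kt
Leg 6: heading 311.1°; drift -1.9° → track 309.2°, groundspeed 188.2 kt

Leg 1: track=271.3°, groundspeed=191.8 kt
Leg 2: track=122.6°, groundspeed=185.7 kt
Leg 3: track=321.6°, groundspeed=186.8 kt
Leg 4: track=112.1°, groundspeed=184.7 kt
Leg 5: track=258.1°, groundspeed=192.7 kt
Leg 6: track=309.2°, groundspeed=188.2 kt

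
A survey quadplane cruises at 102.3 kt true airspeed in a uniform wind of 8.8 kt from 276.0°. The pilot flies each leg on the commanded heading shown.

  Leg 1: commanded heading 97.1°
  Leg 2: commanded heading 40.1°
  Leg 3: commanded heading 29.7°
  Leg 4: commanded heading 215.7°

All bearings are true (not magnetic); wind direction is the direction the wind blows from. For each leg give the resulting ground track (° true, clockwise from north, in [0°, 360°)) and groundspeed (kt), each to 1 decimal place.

Leg 1: heading 97.1°; drift -0.1° → track 97.0°, groundspeed 111.1 kt
Leg 2: heading 40.1°; drift +3.9° → track 44.0°, groundspeed 107.5 kt
Leg 3: heading 29.7°; drift +4.4° → track 34.1°, groundspeed 106.1 kt
Leg 4: heading 215.7°; drift -4.5° → track 211.2°, groundspeed 98.2 kt

Leg 1: track=97.0°, groundspeed=111.1 kt
Leg 2: track=44.0°, groundspeed=107.5 kt
Leg 3: track=34.1°, groundspeed=106.1 kt
Leg 4: track=211.2°, groundspeed=98.2 kt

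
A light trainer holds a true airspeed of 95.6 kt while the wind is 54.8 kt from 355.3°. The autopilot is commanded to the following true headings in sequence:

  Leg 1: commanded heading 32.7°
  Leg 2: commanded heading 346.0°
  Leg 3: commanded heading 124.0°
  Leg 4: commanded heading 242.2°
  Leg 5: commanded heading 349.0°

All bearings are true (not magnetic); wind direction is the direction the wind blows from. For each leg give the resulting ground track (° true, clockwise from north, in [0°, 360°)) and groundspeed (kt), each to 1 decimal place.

Leg 1: track=65.3°, groundspeed=61.8 kt
Leg 2: track=334.0°, groundspeed=42.5 kt
Leg 3: track=142.2°, groundspeed=136.7 kt
Leg 4: track=218.9°, groundspeed=127.5 kt
Leg 5: track=340.7°, groundspeed=41.6 kt

Leg 1: heading 32.7°; drift +32.6° → track 65.3°, groundspeed 61.8 kt
Leg 2: heading 346.0°; drift -12.0° → track 334.0°, groundspeed 42.5 kt
Leg 3: heading 124.0°; drift +18.2° → track 142.2°, groundspeed 136.7 kt
Leg 4: heading 242.2°; drift -23.3° → track 218.9°, groundspeed 127.5 kt
Leg 5: heading 349.0°; drift -8.3° → track 340.7°, groundspeed 41.6 kt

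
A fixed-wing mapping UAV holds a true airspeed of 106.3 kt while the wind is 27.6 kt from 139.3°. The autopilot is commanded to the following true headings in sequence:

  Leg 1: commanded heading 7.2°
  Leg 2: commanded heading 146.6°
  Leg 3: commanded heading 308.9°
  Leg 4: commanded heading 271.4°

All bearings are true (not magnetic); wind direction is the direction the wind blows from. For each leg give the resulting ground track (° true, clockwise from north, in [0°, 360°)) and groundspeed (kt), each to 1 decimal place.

Leg 1: heading 7.2°; drift -9.3° → track 357.9°, groundspeed 126.5 kt
Leg 2: heading 146.6°; drift +2.5° → track 149.1°, groundspeed 79.0 kt
Leg 3: heading 308.9°; drift +2.1° → track 311.0°, groundspeed 133.5 kt
Leg 4: heading 271.4°; drift +9.3° → track 280.7°, groundspeed 126.5 kt

Leg 1: track=357.9°, groundspeed=126.5 kt
Leg 2: track=149.1°, groundspeed=79.0 kt
Leg 3: track=311.0°, groundspeed=133.5 kt
Leg 4: track=280.7°, groundspeed=126.5 kt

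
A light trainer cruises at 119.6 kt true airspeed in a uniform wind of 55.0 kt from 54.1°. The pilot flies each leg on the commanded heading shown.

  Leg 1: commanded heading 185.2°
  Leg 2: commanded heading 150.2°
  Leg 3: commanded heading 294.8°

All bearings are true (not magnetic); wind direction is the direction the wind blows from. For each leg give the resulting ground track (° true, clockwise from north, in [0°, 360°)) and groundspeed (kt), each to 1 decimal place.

Leg 1: heading 185.2°; drift +14.9° → track 200.1°, groundspeed 161.2 kt
Leg 2: heading 150.2°; drift +23.6° → track 173.8°, groundspeed 136.8 kt
Leg 3: heading 294.8°; drift -18.1° → track 276.7°, groundspeed 154.2 kt

Leg 1: track=200.1°, groundspeed=161.2 kt
Leg 2: track=173.8°, groundspeed=136.8 kt
Leg 3: track=276.7°, groundspeed=154.2 kt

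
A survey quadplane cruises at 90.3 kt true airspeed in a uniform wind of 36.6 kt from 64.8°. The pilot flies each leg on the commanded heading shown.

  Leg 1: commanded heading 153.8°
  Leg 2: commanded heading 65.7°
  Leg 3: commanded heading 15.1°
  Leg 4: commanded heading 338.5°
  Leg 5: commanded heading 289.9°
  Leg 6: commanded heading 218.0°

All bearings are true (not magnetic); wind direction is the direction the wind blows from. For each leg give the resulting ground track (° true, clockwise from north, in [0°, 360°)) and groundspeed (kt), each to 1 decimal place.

Leg 1: track=176.0°, groundspeed=96.8 kt
Leg 2: track=66.3°, groundspeed=53.7 kt
Leg 3: track=352.4°, groundspeed=72.2 kt
Leg 4: track=315.9°, groundspeed=95.2 kt
Leg 5: track=277.3°, groundspeed=119.0 kt
Leg 6: track=225.6°, groundspeed=124.1 kt

Leg 1: heading 153.8°; drift +22.2° → track 176.0°, groundspeed 96.8 kt
Leg 2: heading 65.7°; drift +0.6° → track 66.3°, groundspeed 53.7 kt
Leg 3: heading 15.1°; drift -22.7° → track 352.4°, groundspeed 72.2 kt
Leg 4: heading 338.5°; drift -22.6° → track 315.9°, groundspeed 95.2 kt
Leg 5: heading 289.9°; drift -12.6° → track 277.3°, groundspeed 119.0 kt
Leg 6: heading 218.0°; drift +7.6° → track 225.6°, groundspeed 124.1 kt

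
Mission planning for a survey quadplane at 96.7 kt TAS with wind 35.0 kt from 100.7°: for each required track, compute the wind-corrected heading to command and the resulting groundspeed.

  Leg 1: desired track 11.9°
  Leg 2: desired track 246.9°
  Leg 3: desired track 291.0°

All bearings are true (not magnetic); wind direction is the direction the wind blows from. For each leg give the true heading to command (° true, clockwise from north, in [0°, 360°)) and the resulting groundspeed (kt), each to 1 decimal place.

Leg 1: heading=33.1°, groundspeed=89.4 kt
Leg 2: heading=235.3°, groundspeed=123.8 kt
Leg 3: heading=294.7°, groundspeed=130.9 kt

Leg 1: desired track 11.9°; wind correction +21.2° → command heading 33.1°, groundspeed 89.4 kt
Leg 2: desired track 246.9°; wind correction -11.6° → command heading 235.3°, groundspeed 123.8 kt
Leg 3: desired track 291.0°; wind correction +3.7° → command heading 294.7°, groundspeed 130.9 kt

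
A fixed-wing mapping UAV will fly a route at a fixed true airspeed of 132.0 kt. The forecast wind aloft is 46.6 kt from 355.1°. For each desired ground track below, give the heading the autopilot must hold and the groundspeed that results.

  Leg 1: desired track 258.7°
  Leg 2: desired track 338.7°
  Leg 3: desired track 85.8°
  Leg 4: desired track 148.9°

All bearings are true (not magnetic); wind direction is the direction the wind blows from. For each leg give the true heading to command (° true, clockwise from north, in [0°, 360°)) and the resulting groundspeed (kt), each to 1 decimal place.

Leg 1: desired track 258.7°; wind correction +20.5° → command heading 279.2°, groundspeed 128.8 kt
Leg 2: desired track 338.7°; wind correction +5.7° → command heading 344.4°, groundspeed 86.6 kt
Leg 3: desired track 85.8°; wind correction -20.7° → command heading 65.1°, groundspeed 124.1 kt
Leg 4: desired track 148.9°; wind correction -9.0° → command heading 139.9°, groundspeed 172.2 kt

Leg 1: heading=279.2°, groundspeed=128.8 kt
Leg 2: heading=344.4°, groundspeed=86.6 kt
Leg 3: heading=65.1°, groundspeed=124.1 kt
Leg 4: heading=139.9°, groundspeed=172.2 kt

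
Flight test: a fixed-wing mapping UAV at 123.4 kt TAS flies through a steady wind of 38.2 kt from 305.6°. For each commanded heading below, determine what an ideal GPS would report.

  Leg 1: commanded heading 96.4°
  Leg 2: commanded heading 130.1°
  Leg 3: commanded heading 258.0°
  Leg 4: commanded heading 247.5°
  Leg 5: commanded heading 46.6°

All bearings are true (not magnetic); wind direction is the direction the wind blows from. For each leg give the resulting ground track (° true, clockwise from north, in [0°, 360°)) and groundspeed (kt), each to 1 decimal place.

Leg 1: track=103.2°, groundspeed=157.8 kt
Leg 2: track=129.0°, groundspeed=161.5 kt
Leg 3: track=241.9°, groundspeed=101.6 kt
Leg 4: track=230.1°, groundspeed=108.2 kt
Leg 5: track=62.6°, groundspeed=136.0 kt

Leg 1: heading 96.4°; drift +6.8° → track 103.2°, groundspeed 157.8 kt
Leg 2: heading 130.1°; drift -1.1° → track 129.0°, groundspeed 161.5 kt
Leg 3: heading 258.0°; drift -16.1° → track 241.9°, groundspeed 101.6 kt
Leg 4: heading 247.5°; drift -17.4° → track 230.1°, groundspeed 108.2 kt
Leg 5: heading 46.6°; drift +16.0° → track 62.6°, groundspeed 136.0 kt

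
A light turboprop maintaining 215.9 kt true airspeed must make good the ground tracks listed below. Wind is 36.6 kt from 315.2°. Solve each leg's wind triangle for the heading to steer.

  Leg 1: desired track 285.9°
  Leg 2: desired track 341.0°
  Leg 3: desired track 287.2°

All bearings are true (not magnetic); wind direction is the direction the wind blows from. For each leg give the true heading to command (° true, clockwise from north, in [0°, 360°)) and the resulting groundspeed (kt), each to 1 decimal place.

Leg 1: heading=290.7°, groundspeed=183.2 kt
Leg 2: heading=336.8°, groundspeed=182.4 kt
Leg 3: heading=291.8°, groundspeed=182.9 kt

Leg 1: desired track 285.9°; wind correction +4.8° → command heading 290.7°, groundspeed 183.2 kt
Leg 2: desired track 341.0°; wind correction -4.2° → command heading 336.8°, groundspeed 182.4 kt
Leg 3: desired track 287.2°; wind correction +4.6° → command heading 291.8°, groundspeed 182.9 kt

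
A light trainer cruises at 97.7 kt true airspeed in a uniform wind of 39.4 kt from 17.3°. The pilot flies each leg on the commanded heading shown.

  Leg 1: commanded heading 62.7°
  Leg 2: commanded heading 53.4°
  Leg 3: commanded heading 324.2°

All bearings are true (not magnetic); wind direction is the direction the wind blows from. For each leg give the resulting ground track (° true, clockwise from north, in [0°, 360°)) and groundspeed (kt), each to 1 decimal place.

Leg 1: heading 62.7°; drift +21.8° → track 84.5°, groundspeed 75.4 kt
Leg 2: heading 53.4°; drift +19.4° → track 72.8°, groundspeed 69.8 kt
Leg 3: heading 324.2°; drift -23.1° → track 301.1°, groundspeed 80.5 kt

Leg 1: track=84.5°, groundspeed=75.4 kt
Leg 2: track=72.8°, groundspeed=69.8 kt
Leg 3: track=301.1°, groundspeed=80.5 kt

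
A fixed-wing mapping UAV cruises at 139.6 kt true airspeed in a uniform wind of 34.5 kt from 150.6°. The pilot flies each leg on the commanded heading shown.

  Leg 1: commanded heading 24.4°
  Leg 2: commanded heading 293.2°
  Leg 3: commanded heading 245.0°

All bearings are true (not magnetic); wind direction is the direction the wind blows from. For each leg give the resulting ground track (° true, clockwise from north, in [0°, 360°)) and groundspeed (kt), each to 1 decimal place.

Leg 1: heading 24.4°; drift -9.9° → track 14.5°, groundspeed 162.4 kt
Leg 2: heading 293.2°; drift +7.2° → track 300.4°, groundspeed 168.3 kt
Leg 3: heading 245.0°; drift +13.6° → track 258.6°, groundspeed 146.3 kt

Leg 1: track=14.5°, groundspeed=162.4 kt
Leg 2: track=300.4°, groundspeed=168.3 kt
Leg 3: track=258.6°, groundspeed=146.3 kt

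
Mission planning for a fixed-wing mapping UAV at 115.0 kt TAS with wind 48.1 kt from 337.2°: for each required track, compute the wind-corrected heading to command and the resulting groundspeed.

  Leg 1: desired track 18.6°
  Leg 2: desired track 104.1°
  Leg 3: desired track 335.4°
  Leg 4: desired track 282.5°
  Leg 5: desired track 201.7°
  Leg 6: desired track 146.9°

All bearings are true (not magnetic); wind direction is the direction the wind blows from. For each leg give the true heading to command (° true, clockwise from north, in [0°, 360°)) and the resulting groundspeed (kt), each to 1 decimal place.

Leg 1: heading=2.5°, groundspeed=74.4 kt
Leg 2: heading=84.6°, groundspeed=137.3 kt
Leg 3: heading=336.2°, groundspeed=66.9 kt
Leg 4: heading=302.5°, groundspeed=80.3 kt
Leg 5: heading=218.7°, groundspeed=144.3 kt
Leg 6: heading=142.6°, groundspeed=162.0 kt

Leg 1: desired track 18.6°; wind correction -16.1° → command heading 2.5°, groundspeed 74.4 kt
Leg 2: desired track 104.1°; wind correction -19.5° → command heading 84.6°, groundspeed 137.3 kt
Leg 3: desired track 335.4°; wind correction +0.8° → command heading 336.2°, groundspeed 66.9 kt
Leg 4: desired track 282.5°; wind correction +20.0° → command heading 302.5°, groundspeed 80.3 kt
Leg 5: desired track 201.7°; wind correction +17.0° → command heading 218.7°, groundspeed 144.3 kt
Leg 6: desired track 146.9°; wind correction -4.3° → command heading 142.6°, groundspeed 162.0 kt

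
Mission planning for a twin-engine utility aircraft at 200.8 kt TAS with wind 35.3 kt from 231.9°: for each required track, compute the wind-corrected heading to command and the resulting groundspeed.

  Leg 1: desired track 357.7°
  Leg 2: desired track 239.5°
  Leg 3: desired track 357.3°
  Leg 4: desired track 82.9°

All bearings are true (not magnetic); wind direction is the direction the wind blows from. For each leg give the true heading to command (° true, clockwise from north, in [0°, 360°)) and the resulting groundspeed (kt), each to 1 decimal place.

Leg 1: heading=349.5°, groundspeed=219.4 kt
Leg 2: heading=238.2°, groundspeed=165.8 kt
Leg 3: heading=349.1°, groundspeed=219.2 kt
Leg 4: heading=88.1°, groundspeed=230.2 kt

Leg 1: desired track 357.7°; wind correction -8.2° → command heading 349.5°, groundspeed 219.4 kt
Leg 2: desired track 239.5°; wind correction -1.3° → command heading 238.2°, groundspeed 165.8 kt
Leg 3: desired track 357.3°; wind correction -8.2° → command heading 349.1°, groundspeed 219.2 kt
Leg 4: desired track 82.9°; wind correction +5.2° → command heading 88.1°, groundspeed 230.2 kt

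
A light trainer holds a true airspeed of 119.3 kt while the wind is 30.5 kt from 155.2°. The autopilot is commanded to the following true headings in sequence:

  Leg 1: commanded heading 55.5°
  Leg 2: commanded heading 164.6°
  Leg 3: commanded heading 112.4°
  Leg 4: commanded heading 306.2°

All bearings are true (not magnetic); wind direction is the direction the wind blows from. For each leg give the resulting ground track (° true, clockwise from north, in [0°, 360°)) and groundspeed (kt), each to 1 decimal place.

Leg 1: track=41.9°, groundspeed=128.0 kt
Leg 2: track=167.8°, groundspeed=89.3 kt
Leg 3: track=100.3°, groundspeed=99.1 kt
Leg 4: track=312.0°, groundspeed=146.7 kt

Leg 1: heading 55.5°; drift -13.6° → track 41.9°, groundspeed 128.0 kt
Leg 2: heading 164.6°; drift +3.2° → track 167.8°, groundspeed 89.3 kt
Leg 3: heading 112.4°; drift -12.1° → track 100.3°, groundspeed 99.1 kt
Leg 4: heading 306.2°; drift +5.8° → track 312.0°, groundspeed 146.7 kt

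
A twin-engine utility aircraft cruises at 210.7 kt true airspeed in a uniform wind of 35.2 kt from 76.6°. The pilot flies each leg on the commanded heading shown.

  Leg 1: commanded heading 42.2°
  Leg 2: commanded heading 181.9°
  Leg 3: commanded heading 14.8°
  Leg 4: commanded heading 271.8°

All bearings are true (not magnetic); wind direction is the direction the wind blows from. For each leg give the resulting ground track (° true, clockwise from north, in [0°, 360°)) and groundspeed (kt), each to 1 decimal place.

Leg 1: heading 42.2°; drift -6.2° → track 36.0°, groundspeed 182.7 kt
Leg 2: heading 181.9°; drift +8.8° → track 190.7°, groundspeed 222.6 kt
Leg 3: heading 14.8°; drift -9.1° → track 5.7°, groundspeed 196.5 kt
Leg 4: heading 271.8°; drift -2.2° → track 269.6°, groundspeed 244.8 kt

Leg 1: track=36.0°, groundspeed=182.7 kt
Leg 2: track=190.7°, groundspeed=222.6 kt
Leg 3: track=5.7°, groundspeed=196.5 kt
Leg 4: track=269.6°, groundspeed=244.8 kt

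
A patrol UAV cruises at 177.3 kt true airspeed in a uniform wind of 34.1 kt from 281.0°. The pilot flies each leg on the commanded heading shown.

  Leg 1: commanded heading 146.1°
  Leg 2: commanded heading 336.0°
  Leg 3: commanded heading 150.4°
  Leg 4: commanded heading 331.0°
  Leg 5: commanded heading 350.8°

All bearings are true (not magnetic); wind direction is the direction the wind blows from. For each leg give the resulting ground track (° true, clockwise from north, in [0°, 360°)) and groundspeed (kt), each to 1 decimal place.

Leg 1: track=139.3°, groundspeed=202.8 kt
Leg 2: track=346.0°, groundspeed=160.2 kt
Leg 3: track=143.0°, groundspeed=201.2 kt
Leg 4: track=340.5°, groundspeed=157.6 kt
Leg 5: track=1.7°, groundspeed=168.6 kt

Leg 1: heading 146.1°; drift -6.8° → track 139.3°, groundspeed 202.8 kt
Leg 2: heading 336.0°; drift +10.0° → track 346.0°, groundspeed 160.2 kt
Leg 3: heading 150.4°; drift -7.4° → track 143.0°, groundspeed 201.2 kt
Leg 4: heading 331.0°; drift +9.5° → track 340.5°, groundspeed 157.6 kt
Leg 5: heading 350.8°; drift +10.9° → track 1.7°, groundspeed 168.6 kt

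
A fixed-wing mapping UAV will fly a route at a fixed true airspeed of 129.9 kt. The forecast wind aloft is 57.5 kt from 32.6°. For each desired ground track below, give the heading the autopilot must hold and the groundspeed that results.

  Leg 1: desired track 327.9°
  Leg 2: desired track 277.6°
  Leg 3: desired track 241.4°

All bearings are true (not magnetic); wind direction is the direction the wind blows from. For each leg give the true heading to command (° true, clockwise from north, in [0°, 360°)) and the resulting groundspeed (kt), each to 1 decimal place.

Leg 1: desired track 327.9°; wind correction +23.6° → command heading 351.5°, groundspeed 94.5 kt
Leg 2: desired track 277.6°; wind correction +23.7° → command heading 301.3°, groundspeed 143.3 kt
Leg 3: desired track 241.4°; wind correction +12.3° → command heading 253.7°, groundspeed 177.3 kt

Leg 1: heading=351.5°, groundspeed=94.5 kt
Leg 2: heading=301.3°, groundspeed=143.3 kt
Leg 3: heading=253.7°, groundspeed=177.3 kt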